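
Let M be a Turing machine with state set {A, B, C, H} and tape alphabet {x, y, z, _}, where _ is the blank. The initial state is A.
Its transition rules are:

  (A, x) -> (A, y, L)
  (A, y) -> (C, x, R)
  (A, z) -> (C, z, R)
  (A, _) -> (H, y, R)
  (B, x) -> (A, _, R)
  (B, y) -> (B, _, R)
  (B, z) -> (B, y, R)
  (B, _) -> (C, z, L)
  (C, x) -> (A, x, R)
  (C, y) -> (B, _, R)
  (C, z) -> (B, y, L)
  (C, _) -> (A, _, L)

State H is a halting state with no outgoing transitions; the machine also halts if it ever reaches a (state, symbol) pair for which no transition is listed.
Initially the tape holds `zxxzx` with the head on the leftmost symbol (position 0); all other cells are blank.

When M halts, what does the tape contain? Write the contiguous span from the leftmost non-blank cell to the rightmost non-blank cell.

A | [z]xxzx__   read z → write z, move R, go to C
C | z[x]xzx__   read x → write x, move R, go to A
A | zx[x]zx__   read x → write y, move L, go to A
A | z[x]yzx__   read x → write y, move L, go to A
A | [z]yyzx__   read z → write z, move R, go to C
C | z[y]yzx__   read y → write _, move R, go to B
B | z_[y]zx__   read y → write _, move R, go to B
B | z__[z]x__   read z → write y, move R, go to B
B | z__y[x]__   read x → write _, move R, go to A
A | z__y_[_]_   read _ → write y, move R, go to H
H | z__y_y[_]
The non-blank tape span at halt is z__y_y.

z__y_y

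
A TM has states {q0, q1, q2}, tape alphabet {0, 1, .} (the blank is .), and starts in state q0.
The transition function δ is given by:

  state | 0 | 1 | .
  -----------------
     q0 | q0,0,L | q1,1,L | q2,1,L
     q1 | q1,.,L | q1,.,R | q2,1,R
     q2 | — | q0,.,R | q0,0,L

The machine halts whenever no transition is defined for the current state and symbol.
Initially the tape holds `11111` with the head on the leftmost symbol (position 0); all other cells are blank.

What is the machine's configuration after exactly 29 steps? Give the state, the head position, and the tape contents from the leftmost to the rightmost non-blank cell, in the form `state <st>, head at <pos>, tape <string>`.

state q0, head at 3, tape 111.101

q0 | .[1]1111.   read 1 → write 1, move L, go to q1
q1 | [.]11111.   read . → write 1, move R, go to q2
q2 | 1[1]1111.   read 1 → write ., move R, go to q0
q0 | 1.[1]111.   read 1 → write 1, move L, go to q1
q1 | 1[.]1111.   read . → write 1, move R, go to q2
q2 | 11[1]111.   read 1 → write ., move R, go to q0
q0 | 11.[1]11.   read 1 → write 1, move L, go to q1
q1 | 11[.]111.   read . → write 1, move R, go to q2
q2 | 111[1]11.   read 1 → write ., move R, go to q0
q0 | 111.[1]1.   read 1 → write 1, move L, go to q1
q1 | 111[.]11.   read . → write 1, move R, go to q2
q2 | 1111[1]1.   read 1 → write ., move R, go to q0
q0 | 1111.[1].   read 1 → write 1, move L, go to q1
q1 | 1111[.]1.   read . → write 1, move R, go to q2
q2 | 11111[1].   read 1 → write ., move R, go to q0
q0 | 11111.[.]   read . → write 1, move L, go to q2
q2 | 11111[.]1   read . → write 0, move L, go to q0
q0 | 1111[1]01   read 1 → write 1, move L, go to q1
q1 | 111[1]101   read 1 → write ., move R, go to q1
q1 | 111.[1]01   read 1 → write ., move R, go to q1
q1 | 111..[0]1   read 0 → write ., move L, go to q1
q1 | 111.[.].1   read . → write 1, move R, go to q2
q2 | 111.1[.]1   read . → write 0, move L, go to q0
q0 | 111.[1]01   read 1 → write 1, move L, go to q1
q1 | 111[.]101   read . → write 1, move R, go to q2
q2 | 1111[1]01   read 1 → write ., move R, go to q0
q0 | 1111.[0]1   read 0 → write 0, move L, go to q0
q0 | 1111[.]01   read . → write 1, move L, go to q2
q2 | 111[1]101   read 1 → write ., move R, go to q0
q0 | 111.[1]01
After 29 steps: state q0, head at 3, tape 111.101.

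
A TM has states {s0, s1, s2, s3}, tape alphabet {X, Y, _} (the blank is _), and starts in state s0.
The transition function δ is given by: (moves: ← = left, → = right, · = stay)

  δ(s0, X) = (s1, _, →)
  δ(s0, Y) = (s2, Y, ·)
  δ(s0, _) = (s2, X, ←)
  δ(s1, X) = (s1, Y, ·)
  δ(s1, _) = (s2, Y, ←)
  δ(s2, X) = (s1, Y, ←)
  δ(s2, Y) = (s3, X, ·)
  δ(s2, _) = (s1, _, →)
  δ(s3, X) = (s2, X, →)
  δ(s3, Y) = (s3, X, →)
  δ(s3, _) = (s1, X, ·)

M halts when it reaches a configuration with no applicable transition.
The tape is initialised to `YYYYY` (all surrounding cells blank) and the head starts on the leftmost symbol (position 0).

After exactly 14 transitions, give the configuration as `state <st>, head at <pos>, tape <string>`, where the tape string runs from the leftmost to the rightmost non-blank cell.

state s1, head at 6, tape XXXXX_Y

state=s0 head=0 tape=[Y]YYYY__   (s0,Y)→(s2,Y,·)
state=s2 head=0 tape=[Y]YYYY__   (s2,Y)→(s3,X,·)
state=s3 head=0 tape=[X]YYYY__   (s3,X)→(s2,X,→)
state=s2 head=1 tape=X[Y]YYY__   (s2,Y)→(s3,X,·)
state=s3 head=1 tape=X[X]YYY__   (s3,X)→(s2,X,→)
state=s2 head=2 tape=XX[Y]YY__   (s2,Y)→(s3,X,·)
state=s3 head=2 tape=XX[X]YY__   (s3,X)→(s2,X,→)
state=s2 head=3 tape=XXX[Y]Y__   (s2,Y)→(s3,X,·)
state=s3 head=3 tape=XXX[X]Y__   (s3,X)→(s2,X,→)
state=s2 head=4 tape=XXXX[Y]__   (s2,Y)→(s3,X,·)
state=s3 head=4 tape=XXXX[X]__   (s3,X)→(s2,X,→)
state=s2 head=5 tape=XXXXX[_]_   (s2,_)→(s1,_,→)
state=s1 head=6 tape=XXXXX_[_]   (s1,_)→(s2,Y,←)
state=s2 head=5 tape=XXXXX[_]Y   (s2,_)→(s1,_,→)
state=s1 head=6 tape=XXXXX_[Y]
After 14 steps: state s1, head at 6, tape XXXXX_Y.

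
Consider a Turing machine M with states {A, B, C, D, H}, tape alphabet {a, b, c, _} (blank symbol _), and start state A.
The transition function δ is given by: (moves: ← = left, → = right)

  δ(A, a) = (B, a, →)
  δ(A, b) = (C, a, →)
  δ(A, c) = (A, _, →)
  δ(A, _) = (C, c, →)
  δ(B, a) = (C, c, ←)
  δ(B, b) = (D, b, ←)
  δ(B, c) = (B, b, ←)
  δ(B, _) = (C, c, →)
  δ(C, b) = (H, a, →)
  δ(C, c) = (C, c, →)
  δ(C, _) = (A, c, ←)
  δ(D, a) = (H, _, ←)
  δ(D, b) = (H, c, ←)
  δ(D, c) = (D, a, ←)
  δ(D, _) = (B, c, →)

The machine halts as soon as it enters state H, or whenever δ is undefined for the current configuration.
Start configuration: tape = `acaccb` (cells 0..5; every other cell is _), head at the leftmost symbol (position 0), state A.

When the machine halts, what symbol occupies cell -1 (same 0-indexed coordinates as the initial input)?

state=A head=0 tape=__[a]caccb   (A,a)→(B,a,→)
state=B head=1 tape=__a[c]accb   (B,c)→(B,b,←)
state=B head=0 tape=__[a]baccb   (B,a)→(C,c,←)
state=C head=-1 tape=_[_]cbaccb   (C,_)→(A,c,←)
state=A head=-2 tape=[_]ccbaccb   (A,_)→(C,c,→)
state=C head=-1 tape=c[c]cbaccb   (C,c)→(C,c,→)
state=C head=0 tape=cc[c]baccb   (C,c)→(C,c,→)
state=C head=1 tape=ccc[b]accb   (C,b)→(H,a,→)
state=H head=2 tape=ccca[a]ccb
Cell -1 holds c when M halts.

c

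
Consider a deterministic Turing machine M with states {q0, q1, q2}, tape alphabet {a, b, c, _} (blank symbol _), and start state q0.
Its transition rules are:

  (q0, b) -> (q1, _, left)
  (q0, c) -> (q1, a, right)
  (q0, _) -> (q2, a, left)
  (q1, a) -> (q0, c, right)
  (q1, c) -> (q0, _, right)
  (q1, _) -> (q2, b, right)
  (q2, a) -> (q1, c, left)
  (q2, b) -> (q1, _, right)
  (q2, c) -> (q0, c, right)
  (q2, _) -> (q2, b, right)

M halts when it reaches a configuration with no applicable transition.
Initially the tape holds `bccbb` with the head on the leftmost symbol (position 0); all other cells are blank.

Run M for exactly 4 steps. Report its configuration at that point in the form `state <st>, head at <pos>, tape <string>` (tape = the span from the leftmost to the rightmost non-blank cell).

state q0, head at 2, tape bbccbb

state=q0 head=0 tape=_[b]ccbb   (q0,b)→(q1,_,left)
state=q1 head=-1 tape=[_]_ccbb   (q1,_)→(q2,b,right)
state=q2 head=0 tape=b[_]ccbb   (q2,_)→(q2,b,right)
state=q2 head=1 tape=bb[c]cbb   (q2,c)→(q0,c,right)
state=q0 head=2 tape=bbc[c]bb
After 4 steps: state q0, head at 2, tape bbccbb.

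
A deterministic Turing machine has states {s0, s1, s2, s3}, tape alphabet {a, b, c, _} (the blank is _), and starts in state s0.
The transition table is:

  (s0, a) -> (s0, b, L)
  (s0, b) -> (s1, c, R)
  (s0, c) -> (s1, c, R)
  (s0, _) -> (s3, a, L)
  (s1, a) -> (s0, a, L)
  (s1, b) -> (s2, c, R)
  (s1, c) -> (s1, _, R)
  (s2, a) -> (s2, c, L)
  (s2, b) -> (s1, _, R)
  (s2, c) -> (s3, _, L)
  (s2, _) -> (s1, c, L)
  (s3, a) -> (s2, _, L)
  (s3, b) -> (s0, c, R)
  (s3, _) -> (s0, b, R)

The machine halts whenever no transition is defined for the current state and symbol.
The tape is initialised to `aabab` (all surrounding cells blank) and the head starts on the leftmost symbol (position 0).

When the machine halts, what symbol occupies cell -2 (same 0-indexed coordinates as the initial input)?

state=s0 head=0 tape=__[a]abab   (s0,a)→(s0,b,L)
state=s0 head=-1 tape=_[_]babab   (s0,_)→(s3,a,L)
state=s3 head=-2 tape=[_]ababab   (s3,_)→(s0,b,R)
state=s0 head=-1 tape=b[a]babab   (s0,a)→(s0,b,L)
state=s0 head=-2 tape=[b]bbabab   (s0,b)→(s1,c,R)
state=s1 head=-1 tape=c[b]babab   (s1,b)→(s2,c,R)
state=s2 head=0 tape=cc[b]abab   (s2,b)→(s1,_,R)
state=s1 head=1 tape=cc_[a]bab   (s1,a)→(s0,a,L)
state=s0 head=0 tape=cc[_]abab   (s0,_)→(s3,a,L)
state=s3 head=-1 tape=c[c]aabab
Cell -2 holds c when M halts.

c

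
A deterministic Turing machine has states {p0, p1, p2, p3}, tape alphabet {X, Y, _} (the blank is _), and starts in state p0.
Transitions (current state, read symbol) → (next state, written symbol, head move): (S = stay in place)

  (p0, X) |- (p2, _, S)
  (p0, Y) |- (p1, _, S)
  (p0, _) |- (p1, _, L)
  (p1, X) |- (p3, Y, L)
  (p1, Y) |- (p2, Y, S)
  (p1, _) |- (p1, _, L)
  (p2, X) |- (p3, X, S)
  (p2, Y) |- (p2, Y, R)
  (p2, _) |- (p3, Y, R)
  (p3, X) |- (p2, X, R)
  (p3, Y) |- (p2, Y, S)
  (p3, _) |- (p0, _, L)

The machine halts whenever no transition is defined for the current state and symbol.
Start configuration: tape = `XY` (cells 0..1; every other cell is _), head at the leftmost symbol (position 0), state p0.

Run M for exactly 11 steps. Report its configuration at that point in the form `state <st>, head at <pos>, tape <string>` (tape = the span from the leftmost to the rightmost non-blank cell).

state p3, head at 3, tape YYY

state=p0 head=0 tape=[X]Y__   (p0,X)→(p2,_,S)
state=p2 head=0 tape=[_]Y__   (p2,_)→(p3,Y,R)
state=p3 head=1 tape=Y[Y]__   (p3,Y)→(p2,Y,S)
state=p2 head=1 tape=Y[Y]__   (p2,Y)→(p2,Y,R)
state=p2 head=2 tape=YY[_]_   (p2,_)→(p3,Y,R)
state=p3 head=3 tape=YYY[_]   (p3,_)→(p0,_,L)
state=p0 head=2 tape=YY[Y]_   (p0,Y)→(p1,_,S)
state=p1 head=2 tape=YY[_]_   (p1,_)→(p1,_,L)
state=p1 head=1 tape=Y[Y]__   (p1,Y)→(p2,Y,S)
state=p2 head=1 tape=Y[Y]__   (p2,Y)→(p2,Y,R)
state=p2 head=2 tape=YY[_]_   (p2,_)→(p3,Y,R)
state=p3 head=3 tape=YYY[_]
After 11 steps: state p3, head at 3, tape YYY.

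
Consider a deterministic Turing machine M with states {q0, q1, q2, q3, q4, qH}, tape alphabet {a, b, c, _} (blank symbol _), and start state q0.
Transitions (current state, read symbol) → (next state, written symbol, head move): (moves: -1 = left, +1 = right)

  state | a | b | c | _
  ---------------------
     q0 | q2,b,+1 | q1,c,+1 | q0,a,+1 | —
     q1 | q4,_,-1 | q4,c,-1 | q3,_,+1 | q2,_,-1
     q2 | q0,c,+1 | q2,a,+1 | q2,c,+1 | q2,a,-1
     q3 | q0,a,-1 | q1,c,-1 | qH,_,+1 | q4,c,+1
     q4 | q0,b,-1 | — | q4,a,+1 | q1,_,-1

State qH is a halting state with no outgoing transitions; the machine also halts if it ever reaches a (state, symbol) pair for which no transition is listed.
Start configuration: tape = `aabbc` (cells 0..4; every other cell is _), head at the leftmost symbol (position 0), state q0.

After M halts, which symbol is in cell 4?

a

state=q0 head=0 tape=[a]abbc__   (q0,a)→(q2,b,+1)
state=q2 head=1 tape=b[a]bbc__   (q2,a)→(q0,c,+1)
state=q0 head=2 tape=bc[b]bc__   (q0,b)→(q1,c,+1)
state=q1 head=3 tape=bcc[b]c__   (q1,b)→(q4,c,-1)
state=q4 head=2 tape=bc[c]cc__   (q4,c)→(q4,a,+1)
state=q4 head=3 tape=bca[c]c__   (q4,c)→(q4,a,+1)
state=q4 head=4 tape=bcaa[c]__   (q4,c)→(q4,a,+1)
state=q4 head=5 tape=bcaaa[_]_   (q4,_)→(q1,_,-1)
state=q1 head=4 tape=bcaa[a]__   (q1,a)→(q4,_,-1)
state=q4 head=3 tape=bca[a]___   (q4,a)→(q0,b,-1)
state=q0 head=2 tape=bc[a]b___   (q0,a)→(q2,b,+1)
state=q2 head=3 tape=bcb[b]___   (q2,b)→(q2,a,+1)
state=q2 head=4 tape=bcba[_]__   (q2,_)→(q2,a,-1)
state=q2 head=3 tape=bcb[a]a__   (q2,a)→(q0,c,+1)
state=q0 head=4 tape=bcbc[a]__   (q0,a)→(q2,b,+1)
state=q2 head=5 tape=bcbcb[_]_   (q2,_)→(q2,a,-1)
state=q2 head=4 tape=bcbc[b]a_   (q2,b)→(q2,a,+1)
state=q2 head=5 tape=bcbca[a]_   (q2,a)→(q0,c,+1)
state=q0 head=6 tape=bcbcac[_]
Cell 4 holds a when M halts.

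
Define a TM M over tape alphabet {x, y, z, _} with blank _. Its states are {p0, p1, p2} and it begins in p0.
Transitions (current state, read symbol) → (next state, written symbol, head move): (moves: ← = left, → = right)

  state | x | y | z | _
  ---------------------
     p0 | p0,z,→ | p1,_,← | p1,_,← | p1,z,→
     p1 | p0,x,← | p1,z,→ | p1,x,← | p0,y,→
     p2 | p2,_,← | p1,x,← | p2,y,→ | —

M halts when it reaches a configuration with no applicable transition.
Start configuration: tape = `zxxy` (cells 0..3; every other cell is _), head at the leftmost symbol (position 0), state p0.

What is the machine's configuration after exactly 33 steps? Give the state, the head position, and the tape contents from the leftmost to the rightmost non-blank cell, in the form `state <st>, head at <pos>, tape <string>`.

state p1, head at 1, tape zyzzxx

p0 | ___[z]xxy   read z → write _, move ←, go to p1
p1 | __[_]_xxy   read _ → write y, move →, go to p0
p0 | __y[_]xxy   read _ → write z, move →, go to p1
p1 | __yz[x]xy   read x → write x, move ←, go to p0
p0 | __y[z]xxy   read z → write _, move ←, go to p1
p1 | __[y]_xxy   read y → write z, move →, go to p1
p1 | __z[_]xxy   read _ → write y, move →, go to p0
p0 | __zy[x]xy   read x → write z, move →, go to p0
p0 | __zyz[x]y   read x → write z, move →, go to p0
p0 | __zyzz[y]   read y → write _, move ←, go to p1
p1 | __zyz[z]_   read z → write x, move ←, go to p1
p1 | __zy[z]x_   read z → write x, move ←, go to p1
p1 | __z[y]xx_   read y → write z, move →, go to p1
p1 | __zz[x]x_   read x → write x, move ←, go to p0
p0 | __z[z]xx_   read z → write _, move ←, go to p1
p1 | __[z]_xx_   read z → write x, move ←, go to p1
p1 | _[_]x_xx_   read _ → write y, move →, go to p0
p0 | _y[x]_xx_   read x → write z, move →, go to p0
p0 | _yz[_]xx_   read _ → write z, move →, go to p1
p1 | _yzz[x]x_   read x → write x, move ←, go to p0
p0 | _yz[z]xx_   read z → write _, move ←, go to p1
p1 | _y[z]_xx_   read z → write x, move ←, go to p1
p1 | _[y]x_xx_   read y → write z, move →, go to p1
p1 | _z[x]_xx_   read x → write x, move ←, go to p0
p0 | _[z]x_xx_   read z → write _, move ←, go to p1
p1 | [_]_x_xx_   read _ → write y, move →, go to p0
p0 | y[_]x_xx_   read _ → write z, move →, go to p1
p1 | yz[x]_xx_   read x → write x, move ←, go to p0
p0 | y[z]x_xx_   read z → write _, move ←, go to p1
p1 | [y]_x_xx_   read y → write z, move →, go to p1
p1 | z[_]x_xx_   read _ → write y, move →, go to p0
p0 | zy[x]_xx_   read x → write z, move →, go to p0
p0 | zyz[_]xx_   read _ → write z, move →, go to p1
p1 | zyzz[x]x_
After 33 steps: state p1, head at 1, tape zyzzxx.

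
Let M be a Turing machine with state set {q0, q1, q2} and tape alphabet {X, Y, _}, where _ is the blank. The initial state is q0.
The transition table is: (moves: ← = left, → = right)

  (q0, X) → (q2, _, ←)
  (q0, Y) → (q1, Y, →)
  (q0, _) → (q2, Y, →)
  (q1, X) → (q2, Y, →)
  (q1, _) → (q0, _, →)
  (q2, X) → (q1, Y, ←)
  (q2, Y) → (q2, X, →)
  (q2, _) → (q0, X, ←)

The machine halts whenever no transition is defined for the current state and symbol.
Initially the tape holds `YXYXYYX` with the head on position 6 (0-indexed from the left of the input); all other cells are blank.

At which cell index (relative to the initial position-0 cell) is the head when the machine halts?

state=q0 head=6 tape=YXYXYY[X]   (q0,X)→(q2,_,←)
state=q2 head=5 tape=YXYXY[Y]_   (q2,Y)→(q2,X,→)
state=q2 head=6 tape=YXYXYX[_]   (q2,_)→(q0,X,←)
state=q0 head=5 tape=YXYXY[X]X   (q0,X)→(q2,_,←)
state=q2 head=4 tape=YXYX[Y]_X   (q2,Y)→(q2,X,→)
state=q2 head=5 tape=YXYXX[_]X   (q2,_)→(q0,X,←)
state=q0 head=4 tape=YXYX[X]XX   (q0,X)→(q2,_,←)
state=q2 head=3 tape=YXY[X]_XX   (q2,X)→(q1,Y,←)
state=q1 head=2 tape=YX[Y]Y_XX
At halt the head is at cell 2.

2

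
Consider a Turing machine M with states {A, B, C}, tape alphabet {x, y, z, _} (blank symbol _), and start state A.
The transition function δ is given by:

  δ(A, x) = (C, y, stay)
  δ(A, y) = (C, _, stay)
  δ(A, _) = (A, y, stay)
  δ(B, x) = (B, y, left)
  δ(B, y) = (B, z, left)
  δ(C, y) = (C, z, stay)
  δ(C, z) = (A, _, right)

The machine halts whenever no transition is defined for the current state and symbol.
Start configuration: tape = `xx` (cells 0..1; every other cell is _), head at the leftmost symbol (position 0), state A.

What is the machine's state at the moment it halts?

C

A | [x]x_   read x → write y, move stay, go to C
C | [y]x_   read y → write z, move stay, go to C
C | [z]x_   read z → write _, move right, go to A
A | _[x]_   read x → write y, move stay, go to C
C | _[y]_   read y → write z, move stay, go to C
C | _[z]_   read z → write _, move right, go to A
A | __[_]   read _ → write y, move stay, go to A
A | __[y]   read y → write _, move stay, go to C
C | __[_]
No transition is defined for (C, _); M halts in state C.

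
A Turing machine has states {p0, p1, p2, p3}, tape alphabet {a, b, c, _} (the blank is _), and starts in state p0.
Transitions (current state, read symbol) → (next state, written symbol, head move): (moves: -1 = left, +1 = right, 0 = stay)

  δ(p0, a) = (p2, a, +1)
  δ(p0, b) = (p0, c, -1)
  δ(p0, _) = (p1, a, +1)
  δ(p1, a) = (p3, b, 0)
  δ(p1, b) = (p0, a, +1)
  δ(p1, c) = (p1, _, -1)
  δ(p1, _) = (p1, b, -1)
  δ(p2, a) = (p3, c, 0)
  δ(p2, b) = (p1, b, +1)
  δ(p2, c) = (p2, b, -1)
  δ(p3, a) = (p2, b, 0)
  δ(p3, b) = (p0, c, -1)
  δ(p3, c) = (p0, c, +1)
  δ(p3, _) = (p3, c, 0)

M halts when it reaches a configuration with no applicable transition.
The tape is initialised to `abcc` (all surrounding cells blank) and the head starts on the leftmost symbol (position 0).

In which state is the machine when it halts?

p0

p0 | [a]bcc   read a → write a, move +1, go to p2
p2 | a[b]cc   read b → write b, move +1, go to p1
p1 | ab[c]c   read c → write _, move -1, go to p1
p1 | a[b]_c   read b → write a, move +1, go to p0
p0 | aa[_]c   read _ → write a, move +1, go to p1
p1 | aaa[c]   read c → write _, move -1, go to p1
p1 | aa[a]_   read a → write b, move 0, go to p3
p3 | aa[b]_   read b → write c, move -1, go to p0
p0 | a[a]c_   read a → write a, move +1, go to p2
p2 | aa[c]_   read c → write b, move -1, go to p2
p2 | a[a]b_   read a → write c, move 0, go to p3
p3 | a[c]b_   read c → write c, move +1, go to p0
p0 | ac[b]_   read b → write c, move -1, go to p0
p0 | a[c]c_
No transition is defined for (p0, c); M halts in state p0.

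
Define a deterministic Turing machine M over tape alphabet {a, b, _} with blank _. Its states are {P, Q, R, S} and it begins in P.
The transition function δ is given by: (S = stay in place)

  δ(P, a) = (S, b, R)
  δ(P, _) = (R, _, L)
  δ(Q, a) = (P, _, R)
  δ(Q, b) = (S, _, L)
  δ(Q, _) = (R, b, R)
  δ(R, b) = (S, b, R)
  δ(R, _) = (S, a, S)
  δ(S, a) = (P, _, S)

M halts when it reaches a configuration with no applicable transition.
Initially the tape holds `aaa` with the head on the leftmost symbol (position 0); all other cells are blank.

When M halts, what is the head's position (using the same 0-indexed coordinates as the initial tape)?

state=P head=0 tape=[a]aa   (P,a)→(S,b,R)
state=S head=1 tape=b[a]a   (S,a)→(P,_,S)
state=P head=1 tape=b[_]a   (P,_)→(R,_,L)
state=R head=0 tape=[b]_a   (R,b)→(S,b,R)
state=S head=1 tape=b[_]a
At halt the head is at cell 1.

1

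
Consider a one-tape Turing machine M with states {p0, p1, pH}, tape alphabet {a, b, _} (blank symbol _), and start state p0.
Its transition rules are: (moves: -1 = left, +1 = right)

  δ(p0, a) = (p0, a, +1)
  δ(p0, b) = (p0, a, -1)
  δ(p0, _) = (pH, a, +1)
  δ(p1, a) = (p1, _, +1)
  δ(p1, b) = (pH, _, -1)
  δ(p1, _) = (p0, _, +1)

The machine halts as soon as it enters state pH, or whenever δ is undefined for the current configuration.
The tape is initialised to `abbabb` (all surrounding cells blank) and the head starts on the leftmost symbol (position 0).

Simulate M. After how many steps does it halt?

15

state=p0 head=0 tape=[a]bbabb__   (p0,a)→(p0,a,+1)
state=p0 head=1 tape=a[b]babb__   (p0,b)→(p0,a,-1)
state=p0 head=0 tape=[a]ababb__   (p0,a)→(p0,a,+1)
state=p0 head=1 tape=a[a]babb__   (p0,a)→(p0,a,+1)
state=p0 head=2 tape=aa[b]abb__   (p0,b)→(p0,a,-1)
state=p0 head=1 tape=a[a]aabb__   (p0,a)→(p0,a,+1)
state=p0 head=2 tape=aa[a]abb__   (p0,a)→(p0,a,+1)
state=p0 head=3 tape=aaa[a]bb__   (p0,a)→(p0,a,+1)
state=p0 head=4 tape=aaaa[b]b__   (p0,b)→(p0,a,-1)
state=p0 head=3 tape=aaa[a]ab__   (p0,a)→(p0,a,+1)
state=p0 head=4 tape=aaaa[a]b__   (p0,a)→(p0,a,+1)
state=p0 head=5 tape=aaaaa[b]__   (p0,b)→(p0,a,-1)
state=p0 head=4 tape=aaaa[a]a__   (p0,a)→(p0,a,+1)
state=p0 head=5 tape=aaaaa[a]__   (p0,a)→(p0,a,+1)
state=p0 head=6 tape=aaaaaa[_]_   (p0,_)→(pH,a,+1)
state=pH head=7 tape=aaaaaaa[_]
M halts after 15 transitions.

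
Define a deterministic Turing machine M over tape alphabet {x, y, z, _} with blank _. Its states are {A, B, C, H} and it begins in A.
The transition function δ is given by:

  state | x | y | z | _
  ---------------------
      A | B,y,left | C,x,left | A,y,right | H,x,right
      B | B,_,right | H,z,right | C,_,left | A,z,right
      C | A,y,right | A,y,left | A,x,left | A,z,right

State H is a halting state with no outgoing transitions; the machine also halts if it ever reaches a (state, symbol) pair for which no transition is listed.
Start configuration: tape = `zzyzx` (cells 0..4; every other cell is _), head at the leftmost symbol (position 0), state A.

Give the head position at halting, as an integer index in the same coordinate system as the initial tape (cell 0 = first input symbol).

A | __[z]zyzx   read z → write y, move right, go to A
A | __y[z]yzx   read z → write y, move right, go to A
A | __yy[y]zx   read y → write x, move left, go to C
C | __y[y]xzx   read y → write y, move left, go to A
A | __[y]yxzx   read y → write x, move left, go to C
C | _[_]xyxzx   read _ → write z, move right, go to A
A | _z[x]yxzx   read x → write y, move left, go to B
B | _[z]yyxzx   read z → write _, move left, go to C
C | [_]_yyxzx   read _ → write z, move right, go to A
A | z[_]yyxzx   read _ → write x, move right, go to H
H | zx[y]yxzx
At halt the head is at cell 0.

0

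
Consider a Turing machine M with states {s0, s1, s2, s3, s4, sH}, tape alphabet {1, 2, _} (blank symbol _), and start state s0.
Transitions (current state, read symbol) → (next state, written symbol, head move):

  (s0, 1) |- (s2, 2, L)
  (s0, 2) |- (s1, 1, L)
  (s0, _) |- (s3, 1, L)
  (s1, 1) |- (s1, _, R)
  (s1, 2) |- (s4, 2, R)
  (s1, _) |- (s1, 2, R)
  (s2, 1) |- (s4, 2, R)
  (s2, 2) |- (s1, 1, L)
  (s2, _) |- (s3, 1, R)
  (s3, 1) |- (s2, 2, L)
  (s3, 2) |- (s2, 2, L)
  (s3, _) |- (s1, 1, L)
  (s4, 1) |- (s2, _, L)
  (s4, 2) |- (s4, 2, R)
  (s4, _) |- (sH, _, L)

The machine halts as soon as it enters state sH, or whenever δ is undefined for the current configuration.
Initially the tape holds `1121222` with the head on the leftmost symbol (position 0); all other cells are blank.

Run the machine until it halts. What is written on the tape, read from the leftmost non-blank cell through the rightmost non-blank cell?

s0 | __[1]121222_   read 1 → write 2, move L, go to s2
s2 | _[_]2121222_   read _ → write 1, move R, go to s3
s3 | _1[2]121222_   read 2 → write 2, move L, go to s2
s2 | _[1]2121222_   read 1 → write 2, move R, go to s4
s4 | _2[2]121222_   read 2 → write 2, move R, go to s4
s4 | _22[1]21222_   read 1 → write _, move L, go to s2
s2 | _2[2]_21222_   read 2 → write 1, move L, go to s1
s1 | _[2]1_21222_   read 2 → write 2, move R, go to s4
s4 | _2[1]_21222_   read 1 → write _, move L, go to s2
s2 | _[2]__21222_   read 2 → write 1, move L, go to s1
s1 | [_]1__21222_   read _ → write 2, move R, go to s1
s1 | 2[1]__21222_   read 1 → write _, move R, go to s1
s1 | 2_[_]_21222_   read _ → write 2, move R, go to s1
s1 | 2_2[_]21222_   read _ → write 2, move R, go to s1
s1 | 2_22[2]1222_   read 2 → write 2, move R, go to s4
s4 | 2_222[1]222_   read 1 → write _, move L, go to s2
s2 | 2_22[2]_222_   read 2 → write 1, move L, go to s1
s1 | 2_2[2]1_222_   read 2 → write 2, move R, go to s4
s4 | 2_22[1]_222_   read 1 → write _, move L, go to s2
s2 | 2_2[2]__222_   read 2 → write 1, move L, go to s1
s1 | 2_[2]1__222_   read 2 → write 2, move R, go to s4
s4 | 2_2[1]__222_   read 1 → write _, move L, go to s2
s2 | 2_[2]___222_   read 2 → write 1, move L, go to s1
s1 | 2[_]1___222_   read _ → write 2, move R, go to s1
s1 | 22[1]___222_   read 1 → write _, move R, go to s1
s1 | 22_[_]__222_   read _ → write 2, move R, go to s1
s1 | 22_2[_]_222_   read _ → write 2, move R, go to s1
s1 | 22_22[_]222_   read _ → write 2, move R, go to s1
s1 | 22_222[2]22_   read 2 → write 2, move R, go to s4
s4 | 22_2222[2]2_   read 2 → write 2, move R, go to s4
s4 | 22_22222[2]_   read 2 → write 2, move R, go to s4
s4 | 22_222222[_]   read _ → write _, move L, go to sH
sH | 22_22222[2]_
The non-blank tape span at halt is 22_222222.

22_222222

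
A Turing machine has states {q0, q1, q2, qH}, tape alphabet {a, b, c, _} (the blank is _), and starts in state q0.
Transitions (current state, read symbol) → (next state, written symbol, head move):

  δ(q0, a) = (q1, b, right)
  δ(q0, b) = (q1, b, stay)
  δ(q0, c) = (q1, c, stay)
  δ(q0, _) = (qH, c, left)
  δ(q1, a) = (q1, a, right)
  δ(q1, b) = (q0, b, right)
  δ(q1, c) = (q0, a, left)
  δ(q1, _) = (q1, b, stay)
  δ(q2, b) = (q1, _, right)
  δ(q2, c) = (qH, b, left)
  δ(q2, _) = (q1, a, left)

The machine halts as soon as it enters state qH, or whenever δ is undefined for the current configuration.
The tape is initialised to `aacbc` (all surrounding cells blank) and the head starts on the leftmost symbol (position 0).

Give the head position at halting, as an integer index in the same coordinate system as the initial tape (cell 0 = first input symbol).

5

q0 | [a]acbc__   read a → write b, move right, go to q1
q1 | b[a]cbc__   read a → write a, move right, go to q1
q1 | ba[c]bc__   read c → write a, move left, go to q0
q0 | b[a]abc__   read a → write b, move right, go to q1
q1 | bb[a]bc__   read a → write a, move right, go to q1
q1 | bba[b]c__   read b → write b, move right, go to q0
q0 | bbab[c]__   read c → write c, move stay, go to q1
q1 | bbab[c]__   read c → write a, move left, go to q0
q0 | bba[b]a__   read b → write b, move stay, go to q1
q1 | bba[b]a__   read b → write b, move right, go to q0
q0 | bbab[a]__   read a → write b, move right, go to q1
q1 | bbabb[_]_   read _ → write b, move stay, go to q1
q1 | bbabb[b]_   read b → write b, move right, go to q0
q0 | bbabbb[_]   read _ → write c, move left, go to qH
qH | bbabb[b]c
At halt the head is at cell 5.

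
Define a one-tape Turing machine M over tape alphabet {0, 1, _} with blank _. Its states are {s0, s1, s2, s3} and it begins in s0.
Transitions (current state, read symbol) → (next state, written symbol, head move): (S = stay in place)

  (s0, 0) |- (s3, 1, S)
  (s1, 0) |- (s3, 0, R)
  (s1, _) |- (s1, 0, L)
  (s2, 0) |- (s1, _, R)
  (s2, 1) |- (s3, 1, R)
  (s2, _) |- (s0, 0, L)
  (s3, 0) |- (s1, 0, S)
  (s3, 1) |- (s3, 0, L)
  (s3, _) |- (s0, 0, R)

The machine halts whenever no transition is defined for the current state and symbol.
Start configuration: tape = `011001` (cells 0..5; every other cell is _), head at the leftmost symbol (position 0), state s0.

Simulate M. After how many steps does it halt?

29

s0 | _[0]11001__   read 0 → write 1, move S, go to s3
s3 | _[1]11001__   read 1 → write 0, move L, go to s3
s3 | [_]011001__   read _ → write 0, move R, go to s0
s0 | 0[0]11001__   read 0 → write 1, move S, go to s3
s3 | 0[1]11001__   read 1 → write 0, move L, go to s3
s3 | [0]011001__   read 0 → write 0, move S, go to s1
s1 | [0]011001__   read 0 → write 0, move R, go to s3
s3 | 0[0]11001__   read 0 → write 0, move S, go to s1
s1 | 0[0]11001__   read 0 → write 0, move R, go to s3
s3 | 00[1]1001__   read 1 → write 0, move L, go to s3
s3 | 0[0]01001__   read 0 → write 0, move S, go to s1
s1 | 0[0]01001__   read 0 → write 0, move R, go to s3
s3 | 00[0]1001__   read 0 → write 0, move S, go to s1
s1 | 00[0]1001__   read 0 → write 0, move R, go to s3
s3 | 000[1]001__   read 1 → write 0, move L, go to s3
s3 | 00[0]0001__   read 0 → write 0, move S, go to s1
s1 | 00[0]0001__   read 0 → write 0, move R, go to s3
s3 | 000[0]001__   read 0 → write 0, move S, go to s1
s1 | 000[0]001__   read 0 → write 0, move R, go to s3
s3 | 0000[0]01__   read 0 → write 0, move S, go to s1
s1 | 0000[0]01__   read 0 → write 0, move R, go to s3
s3 | 00000[0]1__   read 0 → write 0, move S, go to s1
s1 | 00000[0]1__   read 0 → write 0, move R, go to s3
s3 | 000000[1]__   read 1 → write 0, move L, go to s3
s3 | 00000[0]0__   read 0 → write 0, move S, go to s1
s1 | 00000[0]0__   read 0 → write 0, move R, go to s3
s3 | 000000[0]__   read 0 → write 0, move S, go to s1
s1 | 000000[0]__   read 0 → write 0, move R, go to s3
s3 | 0000000[_]_   read _ → write 0, move R, go to s0
s0 | 00000000[_]
M halts after 29 transitions.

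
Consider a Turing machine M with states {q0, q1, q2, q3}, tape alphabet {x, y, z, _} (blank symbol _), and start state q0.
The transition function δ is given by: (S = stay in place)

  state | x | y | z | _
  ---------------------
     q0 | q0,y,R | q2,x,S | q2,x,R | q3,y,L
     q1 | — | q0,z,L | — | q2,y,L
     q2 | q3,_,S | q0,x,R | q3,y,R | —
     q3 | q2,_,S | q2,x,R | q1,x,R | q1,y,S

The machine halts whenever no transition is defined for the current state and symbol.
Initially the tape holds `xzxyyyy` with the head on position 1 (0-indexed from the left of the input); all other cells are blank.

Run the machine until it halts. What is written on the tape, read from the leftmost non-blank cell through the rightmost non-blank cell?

xyxyxyx

state=q0 head=1 tape=x[z]xyyyy_   (q0,z)→(q2,x,R)
state=q2 head=2 tape=xx[x]yyyy_   (q2,x)→(q3,_,S)
state=q3 head=2 tape=xx[_]yyyy_   (q3,_)→(q1,y,S)
state=q1 head=2 tape=xx[y]yyyy_   (q1,y)→(q0,z,L)
state=q0 head=1 tape=x[x]zyyyy_   (q0,x)→(q0,y,R)
state=q0 head=2 tape=xy[z]yyyy_   (q0,z)→(q2,x,R)
state=q2 head=3 tape=xyx[y]yyy_   (q2,y)→(q0,x,R)
state=q0 head=4 tape=xyxx[y]yy_   (q0,y)→(q2,x,S)
state=q2 head=4 tape=xyxx[x]yy_   (q2,x)→(q3,_,S)
state=q3 head=4 tape=xyxx[_]yy_   (q3,_)→(q1,y,S)
state=q1 head=4 tape=xyxx[y]yy_   (q1,y)→(q0,z,L)
state=q0 head=3 tape=xyx[x]zyy_   (q0,x)→(q0,y,R)
state=q0 head=4 tape=xyxy[z]yy_   (q0,z)→(q2,x,R)
state=q2 head=5 tape=xyxyx[y]y_   (q2,y)→(q0,x,R)
state=q0 head=6 tape=xyxyxx[y]_   (q0,y)→(q2,x,S)
state=q2 head=6 tape=xyxyxx[x]_   (q2,x)→(q3,_,S)
state=q3 head=6 tape=xyxyxx[_]_   (q3,_)→(q1,y,S)
state=q1 head=6 tape=xyxyxx[y]_   (q1,y)→(q0,z,L)
state=q0 head=5 tape=xyxyx[x]z_   (q0,x)→(q0,y,R)
state=q0 head=6 tape=xyxyxy[z]_   (q0,z)→(q2,x,R)
state=q2 head=7 tape=xyxyxyx[_]
The non-blank tape span at halt is xyxyxyx.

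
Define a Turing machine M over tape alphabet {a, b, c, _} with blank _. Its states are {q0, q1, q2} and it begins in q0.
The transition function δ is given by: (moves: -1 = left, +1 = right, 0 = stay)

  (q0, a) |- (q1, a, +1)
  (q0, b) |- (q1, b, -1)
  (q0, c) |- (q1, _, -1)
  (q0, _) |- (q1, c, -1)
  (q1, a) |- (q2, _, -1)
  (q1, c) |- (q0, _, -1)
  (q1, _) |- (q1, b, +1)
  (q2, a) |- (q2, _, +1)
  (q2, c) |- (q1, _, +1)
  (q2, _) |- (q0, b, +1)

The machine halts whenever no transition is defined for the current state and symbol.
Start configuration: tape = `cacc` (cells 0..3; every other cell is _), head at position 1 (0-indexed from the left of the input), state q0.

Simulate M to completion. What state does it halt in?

q1

q0 | c[a]cc   read a → write a, move +1, go to q1
q1 | ca[c]c   read c → write _, move -1, go to q0
q0 | c[a]_c   read a → write a, move +1, go to q1
q1 | ca[_]c   read _ → write b, move +1, go to q1
q1 | cab[c]   read c → write _, move -1, go to q0
q0 | ca[b]_   read b → write b, move -1, go to q1
q1 | c[a]b_   read a → write _, move -1, go to q2
q2 | [c]_b_   read c → write _, move +1, go to q1
q1 | _[_]b_   read _ → write b, move +1, go to q1
q1 | _b[b]_
No transition is defined for (q1, b); M halts in state q1.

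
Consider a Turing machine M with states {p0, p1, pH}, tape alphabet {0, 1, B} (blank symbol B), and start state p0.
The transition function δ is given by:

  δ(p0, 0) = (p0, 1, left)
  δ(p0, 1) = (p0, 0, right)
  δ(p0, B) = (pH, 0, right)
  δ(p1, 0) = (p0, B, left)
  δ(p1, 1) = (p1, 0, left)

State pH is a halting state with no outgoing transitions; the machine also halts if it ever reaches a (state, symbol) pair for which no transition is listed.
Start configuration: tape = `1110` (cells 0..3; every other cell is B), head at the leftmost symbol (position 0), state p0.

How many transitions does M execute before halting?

8

state=p0 head=0 tape=B[1]110   (p0,1)→(p0,0,right)
state=p0 head=1 tape=B0[1]10   (p0,1)→(p0,0,right)
state=p0 head=2 tape=B00[1]0   (p0,1)→(p0,0,right)
state=p0 head=3 tape=B000[0]   (p0,0)→(p0,1,left)
state=p0 head=2 tape=B00[0]1   (p0,0)→(p0,1,left)
state=p0 head=1 tape=B0[0]11   (p0,0)→(p0,1,left)
state=p0 head=0 tape=B[0]111   (p0,0)→(p0,1,left)
state=p0 head=-1 tape=[B]1111   (p0,B)→(pH,0,right)
state=pH head=0 tape=0[1]111
M halts after 8 transitions.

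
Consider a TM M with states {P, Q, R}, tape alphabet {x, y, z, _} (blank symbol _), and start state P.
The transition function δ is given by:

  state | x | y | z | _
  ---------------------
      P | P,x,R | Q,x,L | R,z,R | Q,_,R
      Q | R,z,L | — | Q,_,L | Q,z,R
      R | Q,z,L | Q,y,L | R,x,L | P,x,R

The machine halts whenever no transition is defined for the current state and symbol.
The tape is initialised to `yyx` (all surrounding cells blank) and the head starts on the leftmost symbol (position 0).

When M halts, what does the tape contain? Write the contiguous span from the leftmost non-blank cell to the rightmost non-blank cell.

zzzzzzyx

P | _____[y]yx   read y → write x, move L, go to Q
Q | ____[_]xyx   read _ → write z, move R, go to Q
Q | ____z[x]yx   read x → write z, move L, go to R
R | ____[z]zyx   read z → write x, move L, go to R
R | ___[_]xzyx   read _ → write x, move R, go to P
P | ___x[x]zyx   read x → write x, move R, go to P
P | ___xx[z]yx   read z → write z, move R, go to R
R | ___xxz[y]x   read y → write y, move L, go to Q
Q | ___xx[z]yx   read z → write _, move L, go to Q
Q | ___x[x]_yx   read x → write z, move L, go to R
R | ___[x]z_yx   read x → write z, move L, go to Q
Q | __[_]zz_yx   read _ → write z, move R, go to Q
Q | __z[z]z_yx   read z → write _, move L, go to Q
Q | __[z]_z_yx   read z → write _, move L, go to Q
Q | _[_]__z_yx   read _ → write z, move R, go to Q
Q | _z[_]_z_yx   read _ → write z, move R, go to Q
Q | _zz[_]z_yx   read _ → write z, move R, go to Q
Q | _zzz[z]_yx   read z → write _, move L, go to Q
Q | _zz[z]__yx   read z → write _, move L, go to Q
Q | _z[z]___yx   read z → write _, move L, go to Q
Q | _[z]____yx   read z → write _, move L, go to Q
Q | [_]_____yx   read _ → write z, move R, go to Q
Q | z[_]____yx   read _ → write z, move R, go to Q
Q | zz[_]___yx   read _ → write z, move R, go to Q
Q | zzz[_]__yx   read _ → write z, move R, go to Q
Q | zzzz[_]_yx   read _ → write z, move R, go to Q
Q | zzzzz[_]yx   read _ → write z, move R, go to Q
Q | zzzzzz[y]x
The non-blank tape span at halt is zzzzzzyx.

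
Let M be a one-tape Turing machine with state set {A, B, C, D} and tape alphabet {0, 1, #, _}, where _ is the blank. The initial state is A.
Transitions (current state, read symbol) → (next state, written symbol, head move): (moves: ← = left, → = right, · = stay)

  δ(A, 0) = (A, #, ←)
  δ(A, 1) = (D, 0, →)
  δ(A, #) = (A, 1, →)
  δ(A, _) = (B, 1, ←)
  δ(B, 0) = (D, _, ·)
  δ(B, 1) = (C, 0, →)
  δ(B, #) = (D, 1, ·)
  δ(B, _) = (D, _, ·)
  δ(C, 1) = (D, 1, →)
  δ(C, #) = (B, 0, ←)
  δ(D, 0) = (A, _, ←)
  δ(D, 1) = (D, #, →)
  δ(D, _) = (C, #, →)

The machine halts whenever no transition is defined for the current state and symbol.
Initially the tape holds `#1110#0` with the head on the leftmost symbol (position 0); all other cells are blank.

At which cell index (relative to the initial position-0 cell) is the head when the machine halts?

state=A head=0 tape=[#]1110#0   (A,#)→(A,1,→)
state=A head=1 tape=1[1]110#0   (A,1)→(D,0,→)
state=D head=2 tape=10[1]10#0   (D,1)→(D,#,→)
state=D head=3 tape=10#[1]0#0   (D,1)→(D,#,→)
state=D head=4 tape=10##[0]#0   (D,0)→(A,_,←)
state=A head=3 tape=10#[#]_#0   (A,#)→(A,1,→)
state=A head=4 tape=10#1[_]#0   (A,_)→(B,1,←)
state=B head=3 tape=10#[1]1#0   (B,1)→(C,0,→)
state=C head=4 tape=10#0[1]#0   (C,1)→(D,1,→)
state=D head=5 tape=10#01[#]0
At halt the head is at cell 5.

5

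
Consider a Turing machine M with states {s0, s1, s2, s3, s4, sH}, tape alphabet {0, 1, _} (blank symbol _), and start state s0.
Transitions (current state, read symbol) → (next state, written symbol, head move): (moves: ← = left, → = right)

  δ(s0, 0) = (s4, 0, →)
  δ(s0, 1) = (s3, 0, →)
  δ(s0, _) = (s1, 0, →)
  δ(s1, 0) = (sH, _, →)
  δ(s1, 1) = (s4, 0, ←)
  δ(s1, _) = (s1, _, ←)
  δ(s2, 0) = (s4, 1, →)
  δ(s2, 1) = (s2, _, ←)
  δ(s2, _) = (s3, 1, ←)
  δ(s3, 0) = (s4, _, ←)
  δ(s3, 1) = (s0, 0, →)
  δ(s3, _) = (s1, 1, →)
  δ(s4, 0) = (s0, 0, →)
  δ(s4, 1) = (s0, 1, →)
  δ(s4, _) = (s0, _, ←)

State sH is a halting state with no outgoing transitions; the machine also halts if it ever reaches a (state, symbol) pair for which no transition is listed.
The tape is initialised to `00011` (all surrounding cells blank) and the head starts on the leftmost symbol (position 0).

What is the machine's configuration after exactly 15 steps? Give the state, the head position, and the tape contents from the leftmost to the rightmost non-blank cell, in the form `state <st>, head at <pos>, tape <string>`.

state s0, head at 5, tape 000100

state=s0 head=0 tape=[0]0011__   (s0,0)→(s4,0,→)
state=s4 head=1 tape=0[0]011__   (s4,0)→(s0,0,→)
state=s0 head=2 tape=00[0]11__   (s0,0)→(s4,0,→)
state=s4 head=3 tape=000[1]1__   (s4,1)→(s0,1,→)
state=s0 head=4 tape=0001[1]__   (s0,1)→(s3,0,→)
state=s3 head=5 tape=00010[_]_   (s3,_)→(s1,1,→)
state=s1 head=6 tape=000101[_]   (s1,_)→(s1,_,←)
state=s1 head=5 tape=00010[1]_   (s1,1)→(s4,0,←)
state=s4 head=4 tape=0001[0]0_   (s4,0)→(s0,0,→)
state=s0 head=5 tape=00010[0]_   (s0,0)→(s4,0,→)
state=s4 head=6 tape=000100[_]   (s4,_)→(s0,_,←)
state=s0 head=5 tape=00010[0]_   (s0,0)→(s4,0,→)
state=s4 head=6 tape=000100[_]   (s4,_)→(s0,_,←)
state=s0 head=5 tape=00010[0]_   (s0,0)→(s4,0,→)
state=s4 head=6 tape=000100[_]   (s4,_)→(s0,_,←)
state=s0 head=5 tape=00010[0]_
After 15 steps: state s0, head at 5, tape 000100.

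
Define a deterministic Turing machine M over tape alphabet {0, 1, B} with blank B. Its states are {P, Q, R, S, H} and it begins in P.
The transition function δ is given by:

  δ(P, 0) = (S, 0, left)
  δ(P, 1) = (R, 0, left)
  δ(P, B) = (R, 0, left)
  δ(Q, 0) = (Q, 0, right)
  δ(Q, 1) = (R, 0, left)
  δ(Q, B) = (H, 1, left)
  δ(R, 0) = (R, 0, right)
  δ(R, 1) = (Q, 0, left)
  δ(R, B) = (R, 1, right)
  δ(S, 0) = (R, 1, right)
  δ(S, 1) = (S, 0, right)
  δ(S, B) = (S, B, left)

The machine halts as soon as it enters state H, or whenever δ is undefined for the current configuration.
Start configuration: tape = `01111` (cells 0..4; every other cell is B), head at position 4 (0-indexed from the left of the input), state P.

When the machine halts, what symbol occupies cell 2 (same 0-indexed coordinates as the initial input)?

P | 0111[1]B   read 1 → write 0, move left, go to R
R | 011[1]0B   read 1 → write 0, move left, go to Q
Q | 01[1]00B   read 1 → write 0, move left, go to R
R | 0[1]000B   read 1 → write 0, move left, go to Q
Q | [0]0000B   read 0 → write 0, move right, go to Q
Q | 0[0]000B   read 0 → write 0, move right, go to Q
Q | 00[0]00B   read 0 → write 0, move right, go to Q
Q | 000[0]0B   read 0 → write 0, move right, go to Q
Q | 0000[0]B   read 0 → write 0, move right, go to Q
Q | 00000[B]   read B → write 1, move left, go to H
H | 0000[0]1
Cell 2 holds 0 when M halts.

0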